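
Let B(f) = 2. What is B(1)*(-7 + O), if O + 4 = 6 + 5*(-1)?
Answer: -20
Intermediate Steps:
O = -3 (O = -4 + (6 + 5*(-1)) = -4 + (6 - 5) = -4 + 1 = -3)
B(1)*(-7 + O) = 2*(-7 - 3) = 2*(-10) = -20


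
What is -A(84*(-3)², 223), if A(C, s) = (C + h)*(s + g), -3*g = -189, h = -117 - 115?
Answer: -149864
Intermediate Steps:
h = -232
g = 63 (g = -⅓*(-189) = 63)
A(C, s) = (-232 + C)*(63 + s) (A(C, s) = (C - 232)*(s + 63) = (-232 + C)*(63 + s))
-A(84*(-3)², 223) = -(-14616 - 232*223 + 63*(84*(-3)²) + (84*(-3)²)*223) = -(-14616 - 51736 + 63*(84*9) + (84*9)*223) = -(-14616 - 51736 + 63*756 + 756*223) = -(-14616 - 51736 + 47628 + 168588) = -1*149864 = -149864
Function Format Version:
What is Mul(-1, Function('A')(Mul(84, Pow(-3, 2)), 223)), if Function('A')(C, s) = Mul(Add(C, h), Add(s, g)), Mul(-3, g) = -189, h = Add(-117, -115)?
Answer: -149864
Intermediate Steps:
h = -232
g = 63 (g = Mul(Rational(-1, 3), -189) = 63)
Function('A')(C, s) = Mul(Add(-232, C), Add(63, s)) (Function('A')(C, s) = Mul(Add(C, -232), Add(s, 63)) = Mul(Add(-232, C), Add(63, s)))
Mul(-1, Function('A')(Mul(84, Pow(-3, 2)), 223)) = Mul(-1, Add(-14616, Mul(-232, 223), Mul(63, Mul(84, Pow(-3, 2))), Mul(Mul(84, Pow(-3, 2)), 223))) = Mul(-1, Add(-14616, -51736, Mul(63, Mul(84, 9)), Mul(Mul(84, 9), 223))) = Mul(-1, Add(-14616, -51736, Mul(63, 756), Mul(756, 223))) = Mul(-1, Add(-14616, -51736, 47628, 168588)) = Mul(-1, 149864) = -149864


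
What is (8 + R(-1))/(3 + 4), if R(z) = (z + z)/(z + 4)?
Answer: 22/21 ≈ 1.0476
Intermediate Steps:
R(z) = 2*z/(4 + z) (R(z) = (2*z)/(4 + z) = 2*z/(4 + z))
(8 + R(-1))/(3 + 4) = (8 + 2*(-1)/(4 - 1))/(3 + 4) = (8 + 2*(-1)/3)/7 = (8 + 2*(-1)*(⅓))*(⅐) = (8 - ⅔)*(⅐) = (22/3)*(⅐) = 22/21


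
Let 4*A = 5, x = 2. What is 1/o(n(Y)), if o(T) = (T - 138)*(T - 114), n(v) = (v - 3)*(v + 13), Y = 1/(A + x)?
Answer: 28561/743855017 ≈ 3.8396e-5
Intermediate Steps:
A = 5/4 (A = (1/4)*5 = 5/4 ≈ 1.2500)
Y = 4/13 (Y = 1/(5/4 + 2) = 1/(13/4) = 4/13 ≈ 0.30769)
n(v) = (-3 + v)*(13 + v)
o(T) = (-138 + T)*(-114 + T)
1/o(n(Y)) = 1/(15732 + (-39 + (4/13)**2 + 10*(4/13))**2 - 252*(-39 + (4/13)**2 + 10*(4/13))) = 1/(15732 + (-39 + 16/169 + 40/13)**2 - 252*(-39 + 16/169 + 40/13)) = 1/(15732 + (-6055/169)**2 - 252*(-6055/169)) = 1/(15732 + 36663025/28561 + 1525860/169) = 1/(743855017/28561) = 28561/743855017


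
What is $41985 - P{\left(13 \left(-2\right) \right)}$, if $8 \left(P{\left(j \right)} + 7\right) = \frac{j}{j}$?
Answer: $\frac{335935}{8} \approx 41992.0$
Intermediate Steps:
$P{\left(j \right)} = - \frac{55}{8}$ ($P{\left(j \right)} = -7 + \frac{j \frac{1}{j}}{8} = -7 + \frac{1}{8} \cdot 1 = -7 + \frac{1}{8} = - \frac{55}{8}$)
$41985 - P{\left(13 \left(-2\right) \right)} = 41985 - - \frac{55}{8} = 41985 + \frac{55}{8} = \frac{335935}{8}$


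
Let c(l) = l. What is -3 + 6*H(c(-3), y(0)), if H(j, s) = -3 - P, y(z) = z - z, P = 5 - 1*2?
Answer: -39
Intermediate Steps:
P = 3 (P = 5 - 2 = 3)
y(z) = 0
H(j, s) = -6 (H(j, s) = -3 - 1*3 = -3 - 3 = -6)
-3 + 6*H(c(-3), y(0)) = -3 + 6*(-6) = -3 - 36 = -39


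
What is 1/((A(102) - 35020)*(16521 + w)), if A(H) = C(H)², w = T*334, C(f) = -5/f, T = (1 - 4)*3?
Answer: -204/96552234575 ≈ -2.1128e-9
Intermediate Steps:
T = -9 (T = -3*3 = -9)
w = -3006 (w = -9*334 = -3006)
A(H) = 25/H² (A(H) = (-5/H)² = 25/H²)
1/((A(102) - 35020)*(16521 + w)) = 1/((25/102² - 35020)*(16521 - 3006)) = 1/((25*(1/10404) - 35020)*13515) = 1/((25/10404 - 35020)*13515) = 1/(-364348055/10404*13515) = 1/(-96552234575/204) = -204/96552234575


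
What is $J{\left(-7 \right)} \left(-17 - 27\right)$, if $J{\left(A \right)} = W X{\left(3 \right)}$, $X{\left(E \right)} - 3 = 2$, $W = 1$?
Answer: $-220$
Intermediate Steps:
$X{\left(E \right)} = 5$ ($X{\left(E \right)} = 3 + 2 = 5$)
$J{\left(A \right)} = 5$ ($J{\left(A \right)} = 1 \cdot 5 = 5$)
$J{\left(-7 \right)} \left(-17 - 27\right) = 5 \left(-17 - 27\right) = 5 \left(-44\right) = -220$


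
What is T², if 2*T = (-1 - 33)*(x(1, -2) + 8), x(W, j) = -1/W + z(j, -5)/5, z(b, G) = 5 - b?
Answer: 509796/25 ≈ 20392.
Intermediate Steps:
x(W, j) = 1 - 1/W - j/5 (x(W, j) = -1/W + (5 - j)/5 = -1/W + (5 - j)*(⅕) = -1/W + (1 - j/5) = 1 - 1/W - j/5)
T = -714/5 (T = ((-1 - 33)*((1 - 1/1 - ⅕*(-2)) + 8))/2 = (-34*((1 - 1*1 + ⅖) + 8))/2 = (-34*((1 - 1 + ⅖) + 8))/2 = (-34*(⅖ + 8))/2 = (-34*42/5)/2 = (½)*(-1428/5) = -714/5 ≈ -142.80)
T² = (-714/5)² = 509796/25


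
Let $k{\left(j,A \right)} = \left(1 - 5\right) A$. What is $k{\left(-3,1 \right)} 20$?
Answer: $-80$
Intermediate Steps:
$k{\left(j,A \right)} = - 4 A$ ($k{\left(j,A \right)} = \left(1 - 5\right) A = - 4 A$)
$k{\left(-3,1 \right)} 20 = \left(-4\right) 1 \cdot 20 = \left(-4\right) 20 = -80$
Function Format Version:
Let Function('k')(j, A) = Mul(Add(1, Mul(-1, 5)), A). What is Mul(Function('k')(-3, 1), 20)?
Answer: -80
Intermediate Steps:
Function('k')(j, A) = Mul(-4, A) (Function('k')(j, A) = Mul(Add(1, -5), A) = Mul(-4, A))
Mul(Function('k')(-3, 1), 20) = Mul(Mul(-4, 1), 20) = Mul(-4, 20) = -80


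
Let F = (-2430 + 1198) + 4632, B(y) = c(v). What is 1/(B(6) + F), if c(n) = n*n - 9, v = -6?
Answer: 1/3427 ≈ 0.00029180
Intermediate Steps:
c(n) = -9 + n² (c(n) = n² - 9 = -9 + n²)
B(y) = 27 (B(y) = -9 + (-6)² = -9 + 36 = 27)
F = 3400 (F = -1232 + 4632 = 3400)
1/(B(6) + F) = 1/(27 + 3400) = 1/3427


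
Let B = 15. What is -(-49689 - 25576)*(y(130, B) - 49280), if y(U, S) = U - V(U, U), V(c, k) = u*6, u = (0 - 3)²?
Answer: -3703339060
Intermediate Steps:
u = 9 (u = (-3)² = 9)
V(c, k) = 54 (V(c, k) = 9*6 = 54)
y(U, S) = -54 + U (y(U, S) = U - 1*54 = U - 54 = -54 + U)
-(-49689 - 25576)*(y(130, B) - 49280) = -(-49689 - 25576)*((-54 + 130) - 49280) = -(-75265)*(76 - 49280) = -(-75265)*(-49204) = -1*3703339060 = -3703339060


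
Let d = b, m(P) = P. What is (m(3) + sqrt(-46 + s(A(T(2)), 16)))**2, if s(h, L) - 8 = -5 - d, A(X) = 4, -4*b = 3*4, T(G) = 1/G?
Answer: -31 + 12*I*sqrt(10) ≈ -31.0 + 37.947*I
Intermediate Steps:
b = -3 (b = -3*4/4 = -1/4*12 = -3)
d = -3
s(h, L) = 6 (s(h, L) = 8 + (-5 - 1*(-3)) = 8 + (-5 + 3) = 8 - 2 = 6)
(m(3) + sqrt(-46 + s(A(T(2)), 16)))**2 = (3 + sqrt(-46 + 6))**2 = (3 + sqrt(-40))**2 = (3 + 2*I*sqrt(10))**2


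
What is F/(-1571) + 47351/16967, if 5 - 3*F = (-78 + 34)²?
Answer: 255928540/79965471 ≈ 3.2005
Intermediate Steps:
F = -1931/3 (F = 5/3 - (-78 + 34)²/3 = 5/3 - ⅓*(-44)² = 5/3 - ⅓*1936 = 5/3 - 1936/3 = -1931/3 ≈ -643.67)
F/(-1571) + 47351/16967 = -1931/3/(-1571) + 47351/16967 = -1931/3*(-1/1571) + 47351*(1/16967) = 1931/4713 + 47351/16967 = 255928540/79965471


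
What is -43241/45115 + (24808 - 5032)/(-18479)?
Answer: -1691244679/833680085 ≈ -2.0286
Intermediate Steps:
-43241/45115 + (24808 - 5032)/(-18479) = -43241*1/45115 + 19776*(-1/18479) = -43241/45115 - 19776/18479 = -1691244679/833680085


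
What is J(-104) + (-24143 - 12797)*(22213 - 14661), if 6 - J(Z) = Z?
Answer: -278970770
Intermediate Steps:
J(Z) = 6 - Z
J(-104) + (-24143 - 12797)*(22213 - 14661) = (6 - 1*(-104)) + (-24143 - 12797)*(22213 - 14661) = (6 + 104) - 36940*7552 = 110 - 278970880 = -278970770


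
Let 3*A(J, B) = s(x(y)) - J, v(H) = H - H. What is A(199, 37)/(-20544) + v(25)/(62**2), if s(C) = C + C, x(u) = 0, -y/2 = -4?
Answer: 199/61632 ≈ 0.0032288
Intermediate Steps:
y = 8 (y = -2*(-4) = 8)
s(C) = 2*C
v(H) = 0
A(J, B) = -J/3 (A(J, B) = (2*0 - J)/3 = (0 - J)/3 = (-J)/3 = -J/3)
A(199, 37)/(-20544) + v(25)/(62**2) = -1/3*199/(-20544) + 0/(62**2) = -199/3*(-1/20544) + 0/3844 = 199/61632 + 0*(1/3844) = 199/61632 + 0 = 199/61632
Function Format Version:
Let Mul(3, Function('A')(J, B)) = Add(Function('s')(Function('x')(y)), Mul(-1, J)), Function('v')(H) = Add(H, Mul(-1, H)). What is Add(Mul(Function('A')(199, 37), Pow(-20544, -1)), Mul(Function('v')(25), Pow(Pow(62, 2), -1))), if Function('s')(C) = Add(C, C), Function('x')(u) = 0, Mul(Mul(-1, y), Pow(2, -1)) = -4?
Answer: Rational(199, 61632) ≈ 0.0032288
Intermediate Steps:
y = 8 (y = Mul(-2, -4) = 8)
Function('s')(C) = Mul(2, C)
Function('v')(H) = 0
Function('A')(J, B) = Mul(Rational(-1, 3), J) (Function('A')(J, B) = Mul(Rational(1, 3), Add(Mul(2, 0), Mul(-1, J))) = Mul(Rational(1, 3), Add(0, Mul(-1, J))) = Mul(Rational(1, 3), Mul(-1, J)) = Mul(Rational(-1, 3), J))
Add(Mul(Function('A')(199, 37), Pow(-20544, -1)), Mul(Function('v')(25), Pow(Pow(62, 2), -1))) = Add(Mul(Mul(Rational(-1, 3), 199), Pow(-20544, -1)), Mul(0, Pow(Pow(62, 2), -1))) = Add(Mul(Rational(-199, 3), Rational(-1, 20544)), Mul(0, Pow(3844, -1))) = Add(Rational(199, 61632), Mul(0, Rational(1, 3844))) = Add(Rational(199, 61632), 0) = Rational(199, 61632)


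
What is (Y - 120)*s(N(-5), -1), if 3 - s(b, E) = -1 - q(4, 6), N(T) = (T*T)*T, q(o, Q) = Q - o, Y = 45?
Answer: -450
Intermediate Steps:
N(T) = T³ (N(T) = T²*T = T³)
s(b, E) = 6 (s(b, E) = 3 - (-1 - (6 - 1*4)) = 3 - (-1 - (6 - 4)) = 3 - (-1 - 1*2) = 3 - (-1 - 2) = 3 - 1*(-3) = 3 + 3 = 6)
(Y - 120)*s(N(-5), -1) = (45 - 120)*6 = -75*6 = -450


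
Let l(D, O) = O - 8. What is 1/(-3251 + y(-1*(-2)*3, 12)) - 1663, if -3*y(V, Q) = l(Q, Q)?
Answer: -16225894/9757 ≈ -1663.0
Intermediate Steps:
l(D, O) = -8 + O
y(V, Q) = 8/3 - Q/3 (y(V, Q) = -(-8 + Q)/3 = 8/3 - Q/3)
1/(-3251 + y(-1*(-2)*3, 12)) - 1663 = 1/(-3251 + (8/3 - ⅓*12)) - 1663 = 1/(-3251 + (8/3 - 4)) - 1663 = 1/(-3251 - 4/3) - 1663 = 1/(-9757/3) - 1663 = -3/9757 - 1663 = -16225894/9757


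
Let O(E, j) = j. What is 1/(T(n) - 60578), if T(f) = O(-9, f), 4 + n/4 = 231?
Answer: -1/59670 ≈ -1.6759e-5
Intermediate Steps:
n = 908 (n = -16 + 4*231 = -16 + 924 = 908)
T(f) = f
1/(T(n) - 60578) = 1/(908 - 60578) = 1/(-59670) = -1/59670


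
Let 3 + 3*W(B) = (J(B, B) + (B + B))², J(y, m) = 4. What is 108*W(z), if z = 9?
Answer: 17316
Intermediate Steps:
W(B) = -1 + (4 + 2*B)²/3 (W(B) = -1 + (4 + (B + B))²/3 = -1 + (4 + 2*B)²/3)
108*W(z) = 108*(-1 + 4*(2 + 9)²/3) = 108*(-1 + (4/3)*11²) = 108*(-1 + (4/3)*121) = 108*(-1 + 484/3) = 108*(481/3) = 17316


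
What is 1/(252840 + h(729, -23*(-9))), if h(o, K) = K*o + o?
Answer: 1/404472 ≈ 2.4724e-6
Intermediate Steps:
h(o, K) = o + K*o
1/(252840 + h(729, -23*(-9))) = 1/(252840 + 729*(1 - 23*(-9))) = 1/(252840 + 729*(1 + 207)) = 1/(252840 + 729*208) = 1/(252840 + 151632) = 1/404472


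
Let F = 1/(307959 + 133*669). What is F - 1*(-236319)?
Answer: 93803518585/396936 ≈ 2.3632e+5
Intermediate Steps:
F = 1/396936 (F = 1/(307959 + 88977) = 1/396936 ≈ 2.5193e-6)
F - 1*(-236319) = 1/396936 - 1*(-236319) = 1/396936 + 236319 = 93803518585/396936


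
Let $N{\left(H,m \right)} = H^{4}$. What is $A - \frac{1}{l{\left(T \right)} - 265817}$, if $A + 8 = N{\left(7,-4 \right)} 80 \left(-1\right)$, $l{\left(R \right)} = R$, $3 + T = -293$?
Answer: $- \frac{51117113943}{266113} \approx -1.9209 \cdot 10^{5}$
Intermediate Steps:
$T = -296$ ($T = -3 - 293 = -296$)
$A = -192088$ ($A = -8 + 7^{4} \cdot 80 \left(-1\right) = -8 + 2401 \cdot 80 \left(-1\right) = -8 + 192080 \left(-1\right) = -8 - 192080 = -192088$)
$A - \frac{1}{l{\left(T \right)} - 265817} = -192088 - \frac{1}{-296 - 265817} = -192088 - \frac{1}{-266113} = -192088 - - \frac{1}{266113} = -192088 + \frac{1}{266113} = - \frac{51117113943}{266113}$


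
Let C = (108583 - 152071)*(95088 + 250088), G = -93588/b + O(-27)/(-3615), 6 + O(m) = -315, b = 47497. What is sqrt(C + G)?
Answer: I*sqrt(49171842275742015825476285)/57233885 ≈ 1.2252e+5*I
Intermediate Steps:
O(m) = -321 (O(m) = -6 - 315 = -321)
G = -107691361/57233885 (G = -93588/47497 - 321/(-3615) = -93588*1/47497 - 321*(-1/3615) = -93588/47497 + 107/1205 = -107691361/57233885 ≈ -1.8816)
C = -15011013888 (C = -43488*345176 = -15011013888)
sqrt(C + G) = sqrt(-15011013888 - 107691361/57233885) = sqrt(-859138642706886241/57233885) = I*sqrt(49171842275742015825476285)/57233885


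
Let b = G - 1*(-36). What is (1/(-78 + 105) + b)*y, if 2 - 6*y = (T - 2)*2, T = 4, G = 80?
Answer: -3133/81 ≈ -38.679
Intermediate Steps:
b = 116 (b = 80 - 1*(-36) = 80 + 36 = 116)
y = -⅓ (y = ⅓ - (4 - 2)*2/6 = ⅓ - 2/3 = ⅓ - ⅙*4 = ⅓ - ⅔ = -⅓ ≈ -0.33333)
(1/(-78 + 105) + b)*y = (1/(-78 + 105) + 116)*(-⅓) = (1/27 + 116)*(-⅓) = (3133/27)*(-⅓) = -3133/81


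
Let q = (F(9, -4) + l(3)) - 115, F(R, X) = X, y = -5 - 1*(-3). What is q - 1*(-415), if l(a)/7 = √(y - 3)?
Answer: 296 + 7*I*√5 ≈ 296.0 + 15.652*I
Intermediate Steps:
y = -2 (y = -5 + 3 = -2)
l(a) = 7*I*√5 (l(a) = 7*√(-2 - 3) = 7*√(-5) = 7*(I*√5) = 7*I*√5)
q = -119 + 7*I*√5 (q = (-4 + 7*I*√5) - 115 = -119 + 7*I*√5 ≈ -119.0 + 15.652*I)
q - 1*(-415) = (-119 + 7*I*√5) - 1*(-415) = (-119 + 7*I*√5) + 415 = 296 + 7*I*√5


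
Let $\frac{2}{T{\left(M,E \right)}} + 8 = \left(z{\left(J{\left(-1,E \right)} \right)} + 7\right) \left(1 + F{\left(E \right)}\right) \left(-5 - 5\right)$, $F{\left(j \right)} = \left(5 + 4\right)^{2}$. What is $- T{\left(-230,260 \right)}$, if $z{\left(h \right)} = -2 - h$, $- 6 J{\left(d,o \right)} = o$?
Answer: $\frac{3}{59462} \approx 5.0452 \cdot 10^{-5}$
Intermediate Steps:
$J{\left(d,o \right)} = - \frac{o}{6}$
$F{\left(j \right)} = 81$ ($F{\left(j \right)} = 9^{2} = 81$)
$T{\left(M,E \right)} = \frac{2}{-4108 - \frac{410 E}{3}}$ ($T{\left(M,E \right)} = \frac{2}{-8 + \left(\left(-2 - - \frac{E}{6}\right) + 7\right) \left(1 + 81\right) \left(-5 - 5\right)} = \frac{2}{-8 + \left(\left(-2 + \frac{E}{6}\right) + 7\right) 82 \left(-10\right)} = \frac{2}{-8 + \left(5 + \frac{E}{6}\right) \left(-820\right)} = \frac{2}{-8 - \left(4100 + \frac{410 E}{3}\right)} = \frac{2}{-4108 - \frac{410 E}{3}}$)
$- T{\left(-230,260 \right)} = - \frac{-3}{6162 + 205 \cdot 260} = - \frac{-3}{6162 + 53300} = - \frac{-3}{59462} = \left(-1\right) \left(- \frac{3}{59462}\right) = \frac{3}{59462}$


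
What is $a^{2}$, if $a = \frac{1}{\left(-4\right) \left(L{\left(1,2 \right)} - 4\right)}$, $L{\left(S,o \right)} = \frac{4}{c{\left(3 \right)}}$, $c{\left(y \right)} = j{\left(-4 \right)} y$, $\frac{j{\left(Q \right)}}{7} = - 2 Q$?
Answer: $\frac{441}{111556} \approx 0.0039532$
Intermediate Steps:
$j{\left(Q \right)} = - 14 Q$ ($j{\left(Q \right)} = 7 \left(- 2 Q\right) = - 14 Q$)
$c{\left(y \right)} = 56 y$ ($c{\left(y \right)} = \left(-14\right) \left(-4\right) y = 56 y$)
$L{\left(S,o \right)} = \frac{1}{42}$ ($L{\left(S,o \right)} = \frac{4}{56 \cdot 3} = \frac{4}{168} = 4 \cdot \frac{1}{168} = \frac{1}{42}$)
$a = \frac{21}{334}$ ($a = \frac{1}{\left(-4\right) \left(\frac{1}{42} - 4\right)} = \frac{1}{\left(-4\right) \left(- \frac{167}{42}\right)} = \frac{1}{\frac{334}{21}} = \frac{21}{334} \approx 0.062874$)
$a^{2} = \left(\frac{21}{334}\right)^{2} = \frac{441}{111556}$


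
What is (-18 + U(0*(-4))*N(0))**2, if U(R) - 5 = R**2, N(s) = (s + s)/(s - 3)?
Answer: 324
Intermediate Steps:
N(s) = 2*s/(-3 + s) (N(s) = (2*s)/(-3 + s) = 2*s/(-3 + s))
U(R) = 5 + R**2
(-18 + U(0*(-4))*N(0))**2 = (-18 + (5 + (0*(-4))**2)*(2*0/(-3 + 0)))**2 = (-18 + (5 + 0**2)*(2*0/(-3)))**2 = (-18 + (5 + 0)*(2*0*(-1/3)))**2 = (-18 + 5*0)**2 = (-18 + 0)**2 = (-18)**2 = 324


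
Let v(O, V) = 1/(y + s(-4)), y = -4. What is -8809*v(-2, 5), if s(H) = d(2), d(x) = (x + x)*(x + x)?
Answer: -8809/12 ≈ -734.08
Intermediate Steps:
d(x) = 4*x² (d(x) = (2*x)*(2*x) = 4*x²)
s(H) = 16 (s(H) = 4*2² = 4*4 = 16)
v(O, V) = 1/12 (v(O, V) = 1/(-4 + 16) = 1/12)
-8809*v(-2, 5) = -8809*1/12 = -8809/12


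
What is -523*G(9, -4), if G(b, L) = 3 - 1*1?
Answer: -1046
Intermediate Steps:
G(b, L) = 2 (G(b, L) = 3 - 1 = 2)
-523*G(9, -4) = -523*2 = -1046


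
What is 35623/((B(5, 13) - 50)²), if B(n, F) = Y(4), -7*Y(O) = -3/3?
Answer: 1745527/121801 ≈ 14.331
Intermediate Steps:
Y(O) = ⅐ (Y(O) = -(-3)/(7*3) = -⅐*(-1) = ⅐)
B(n, F) = ⅐
35623/((B(5, 13) - 50)²) = 35623/((⅐ - 50)²) = 35623/((-349/7)²) = 35623/(121801/49) = 35623*(49/121801) = 1745527/121801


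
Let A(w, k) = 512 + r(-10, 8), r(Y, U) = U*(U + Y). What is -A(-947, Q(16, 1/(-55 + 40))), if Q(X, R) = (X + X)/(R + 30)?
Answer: -496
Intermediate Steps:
Q(X, R) = 2*X/(30 + R) (Q(X, R) = (2*X)/(30 + R) = 2*X/(30 + R))
A(w, k) = 496 (A(w, k) = 512 + 8*(8 - 10) = 512 + 8*(-2) = 512 - 16 = 496)
-A(-947, Q(16, 1/(-55 + 40))) = -1*496 = -496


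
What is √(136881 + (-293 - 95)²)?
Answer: 5*√11497 ≈ 536.12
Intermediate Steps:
√(136881 + (-293 - 95)²) = √(136881 + (-388)²) = √(136881 + 150544) = √287425 = 5*√11497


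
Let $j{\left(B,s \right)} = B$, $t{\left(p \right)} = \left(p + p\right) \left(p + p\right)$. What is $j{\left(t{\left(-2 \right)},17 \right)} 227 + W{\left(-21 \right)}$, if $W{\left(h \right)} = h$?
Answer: $3611$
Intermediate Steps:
$t{\left(p \right)} = 4 p^{2}$ ($t{\left(p \right)} = 2 p 2 p = 4 p^{2}$)
$j{\left(t{\left(-2 \right)},17 \right)} 227 + W{\left(-21 \right)} = 4 \left(-2\right)^{2} \cdot 227 - 21 = 4 \cdot 4 \cdot 227 - 21 = 16 \cdot 227 - 21 = 3632 - 21 = 3611$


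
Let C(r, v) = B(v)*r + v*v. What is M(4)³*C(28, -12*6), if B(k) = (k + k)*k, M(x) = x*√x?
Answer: 151289856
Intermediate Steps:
M(x) = x^(3/2)
B(k) = 2*k² (B(k) = (2*k)*k = 2*k²)
C(r, v) = v² + 2*r*v² (C(r, v) = (2*v²)*r + v*v = 2*r*v² + v² = v² + 2*r*v²)
M(4)³*C(28, -12*6) = (4^(3/2))³*((-12*6)²*(1 + 2*28)) = 8³*((-72)²*(1 + 56)) = 512*(5184*57) = 512*295488 = 151289856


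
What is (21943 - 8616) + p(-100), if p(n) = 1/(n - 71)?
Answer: 2278916/171 ≈ 13327.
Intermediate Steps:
p(n) = 1/(-71 + n)
(21943 - 8616) + p(-100) = (21943 - 8616) + 1/(-71 - 100) = 13327 + 1/(-171) = 13327 - 1/171 = 2278916/171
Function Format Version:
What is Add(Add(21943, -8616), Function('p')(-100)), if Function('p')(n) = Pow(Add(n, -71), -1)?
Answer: Rational(2278916, 171) ≈ 13327.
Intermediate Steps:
Function('p')(n) = Pow(Add(-71, n), -1)
Add(Add(21943, -8616), Function('p')(-100)) = Add(Add(21943, -8616), Pow(Add(-71, -100), -1)) = Add(13327, Pow(-171, -1)) = Add(13327, Rational(-1, 171)) = Rational(2278916, 171)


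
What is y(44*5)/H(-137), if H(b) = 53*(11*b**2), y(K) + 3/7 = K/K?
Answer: 4/76596289 ≈ 5.2222e-8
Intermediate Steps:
y(K) = 4/7 (y(K) = -3/7 + K/K = -3/7 + 1 = 4/7)
H(b) = 583*b**2
y(44*5)/H(-137) = 4/(7*((583*(-137)**2))) = 4/(7*((583*18769))) = (4/7)/10942327 = (4/7)*(1/10942327) = 4/76596289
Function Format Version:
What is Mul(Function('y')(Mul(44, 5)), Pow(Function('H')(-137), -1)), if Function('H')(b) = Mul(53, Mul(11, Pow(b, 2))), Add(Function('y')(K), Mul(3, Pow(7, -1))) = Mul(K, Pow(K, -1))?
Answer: Rational(4, 76596289) ≈ 5.2222e-8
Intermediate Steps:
Function('y')(K) = Rational(4, 7) (Function('y')(K) = Add(Rational(-3, 7), Mul(K, Pow(K, -1))) = Add(Rational(-3, 7), 1) = Rational(4, 7))
Function('H')(b) = Mul(583, Pow(b, 2))
Mul(Function('y')(Mul(44, 5)), Pow(Function('H')(-137), -1)) = Mul(Rational(4, 7), Pow(Mul(583, Pow(-137, 2)), -1)) = Mul(Rational(4, 7), Pow(Mul(583, 18769), -1)) = Mul(Rational(4, 7), Pow(10942327, -1)) = Mul(Rational(4, 7), Rational(1, 10942327)) = Rational(4, 76596289)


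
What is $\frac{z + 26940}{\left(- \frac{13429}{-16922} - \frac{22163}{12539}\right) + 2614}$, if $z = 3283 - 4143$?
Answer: $\frac{5533783704640}{554444824157} \approx 9.9808$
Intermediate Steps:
$z = -860$ ($z = 3283 - 4143 = -860$)
$\frac{z + 26940}{\left(- \frac{13429}{-16922} - \frac{22163}{12539}\right) + 2614} = \frac{-860 + 26940}{\left(- \frac{13429}{-16922} - \frac{22163}{12539}\right) + 2614} = \frac{26080}{\left(\left(-13429\right) \left(- \frac{1}{16922}\right) - \frac{22163}{12539}\right) + 2614} = \frac{26080}{\left(\frac{13429}{16922} - \frac{22163}{12539}\right) + 2614} = \frac{26080}{- \frac{206656055}{212184958} + 2614} = \frac{26080}{\frac{554444824157}{212184958}} = 26080 \cdot \frac{212184958}{554444824157} = \frac{5533783704640}{554444824157}$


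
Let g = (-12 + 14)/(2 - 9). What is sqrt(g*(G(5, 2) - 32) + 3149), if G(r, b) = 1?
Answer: sqrt(154735)/7 ≈ 56.195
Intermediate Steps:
g = -2/7 (g = 2/(-7) = 2*(-1/7) = -2/7 ≈ -0.28571)
sqrt(g*(G(5, 2) - 32) + 3149) = sqrt(-2*(1 - 32)/7 + 3149) = sqrt(-2/7*(-31) + 3149) = sqrt(62/7 + 3149) = sqrt(22105/7) = sqrt(154735)/7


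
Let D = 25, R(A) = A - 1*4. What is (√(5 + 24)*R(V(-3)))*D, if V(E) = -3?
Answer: -175*√29 ≈ -942.40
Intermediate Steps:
R(A) = -4 + A (R(A) = A - 4 = -4 + A)
(√(5 + 24)*R(V(-3)))*D = (√(5 + 24)*(-4 - 3))*25 = (√29*(-7))*25 = -7*√29*25 = -175*√29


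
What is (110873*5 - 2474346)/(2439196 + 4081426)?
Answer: -1919981/6520622 ≈ -0.29445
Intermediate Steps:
(110873*5 - 2474346)/(2439196 + 4081426) = (554365 - 2474346)/6520622 = -1919981*1/6520622 = -1919981/6520622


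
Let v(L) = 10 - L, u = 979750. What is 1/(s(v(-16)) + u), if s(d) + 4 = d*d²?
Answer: 1/997322 ≈ 1.0027e-6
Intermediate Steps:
s(d) = -4 + d³ (s(d) = -4 + d*d² = -4 + d³)
1/(s(v(-16)) + u) = 1/((-4 + (10 - 1*(-16))³) + 979750) = 1/((-4 + (10 + 16)³) + 979750) = 1/((-4 + 26³) + 979750) = 1/((-4 + 17576) + 979750) = 1/(17572 + 979750) = 1/997322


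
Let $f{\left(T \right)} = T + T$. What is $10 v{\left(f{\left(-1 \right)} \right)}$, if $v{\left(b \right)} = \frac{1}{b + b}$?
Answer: $- \frac{5}{2} \approx -2.5$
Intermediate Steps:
$f{\left(T \right)} = 2 T$
$v{\left(b \right)} = \frac{1}{2 b}$
$10 v{\left(f{\left(-1 \right)} \right)} = 10 \frac{1}{2 \cdot 2 \left(-1\right)} = 10 \frac{1}{2 \left(-2\right)} = 10 \cdot \frac{1}{2} \left(- \frac{1}{2}\right) = 10 \left(- \frac{1}{4}\right) = - \frac{5}{2}$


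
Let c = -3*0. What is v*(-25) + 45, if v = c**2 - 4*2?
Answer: 245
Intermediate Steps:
c = 0
v = -8 (v = 0**2 - 4*2 = 0 - 8 = -8)
v*(-25) + 45 = -8*(-25) + 45 = 200 + 45 = 245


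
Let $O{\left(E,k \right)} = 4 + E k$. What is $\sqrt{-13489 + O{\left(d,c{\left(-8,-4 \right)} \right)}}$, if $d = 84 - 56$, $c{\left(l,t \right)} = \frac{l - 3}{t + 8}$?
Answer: $i \sqrt{13562} \approx 116.46 i$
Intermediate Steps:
$c{\left(l,t \right)} = \frac{-3 + l}{8 + t}$
$d = 28$
$\sqrt{-13489 + O{\left(d,c{\left(-8,-4 \right)} \right)}} = \sqrt{-13489 + \left(4 + 28 \frac{-3 - 8}{8 - 4}\right)} = \sqrt{-13489 + \left(4 + 28 \cdot \frac{1}{4} \left(-11\right)\right)} = \sqrt{-13489 + \left(4 + 28 \left(- \frac{11}{4}\right)\right)} = \sqrt{-13489 + \left(4 - 77\right)} = \sqrt{-13489 - 73} = \sqrt{-13562} = i \sqrt{13562}$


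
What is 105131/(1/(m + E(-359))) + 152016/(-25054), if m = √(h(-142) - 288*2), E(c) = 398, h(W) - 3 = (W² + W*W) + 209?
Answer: 524156386718/12527 + 210262*√9991 ≈ 6.2859e+7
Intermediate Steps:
h(W) = 212 + 2*W² (h(W) = 3 + ((W² + W*W) + 209) = 3 + ((W² + W²) + 209) = 3 + (2*W² + 209) = 3 + (209 + 2*W²) = 212 + 2*W²)
m = 2*√9991 (m = √((212 + 2*(-142)²) - 288*2) = √((212 + 2*20164) - 576) = √((212 + 40328) - 576) = √(40540 - 576) = √39964 = 2*√9991 ≈ 199.91)
105131/(1/(m + E(-359))) + 152016/(-25054) = 105131/(1/(2*√9991 + 398)) + 152016/(-25054) = 105131/(1/(398 + 2*√9991)) + 152016*(-1/25054) = 105131*(398 + 2*√9991) - 76008/12527 = (41842138 + 210262*√9991) - 76008/12527 = 524156386718/12527 + 210262*√9991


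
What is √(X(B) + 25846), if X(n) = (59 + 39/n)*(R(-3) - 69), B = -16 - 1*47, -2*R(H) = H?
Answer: √1073359/7 ≈ 148.00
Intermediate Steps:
R(H) = -H/2
B = -63 (B = -16 - 47 = -63)
X(n) = -7965/2 - 5265/(2*n) (X(n) = (59 + 39/n)*(-½*(-3) - 69) = (59 + 39/n)*(3/2 - 69) = (59 + 39/n)*(-135/2) = -7965/2 - 5265/(2*n))
√(X(B) + 25846) = √((135/2)*(-39 - 59*(-63))/(-63) + 25846) = √((135/2)*(-1/63)*(-39 + 3717) + 25846) = √((135/2)*(-1/63)*3678 + 25846) = √(-27585/7 + 25846) = √(153337/7) = √1073359/7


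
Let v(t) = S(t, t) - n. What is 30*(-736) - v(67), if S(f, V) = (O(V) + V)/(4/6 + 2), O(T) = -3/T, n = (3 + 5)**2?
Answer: -5907017/268 ≈ -22041.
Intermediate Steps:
n = 64 (n = 8**2 = 64)
S(f, V) = -9/(8*V) + 3*V/8 (S(f, V) = (-3/V + V)/(4/6 + 2) = (V - 3/V)/(4*(1/6) + 2) = (V - 3/V)/(2/3 + 2) = (V - 3/V)/(8/3) = (V - 3/V)*(3/8) = -9/(8*V) + 3*V/8)
v(t) = -64 + 3*(-3 + t**2)/(8*t) (v(t) = 3*(-3 + t**2)/(8*t) - 1*64 = 3*(-3 + t**2)/(8*t) - 64 = -64 + 3*(-3 + t**2)/(8*t))
30*(-736) - v(67) = 30*(-736) - (-9 + 67*(-512 + 3*67))/(8*67) = -22080 - (-9 + 67*(-512 + 201))/(8*67) = -22080 - (-9 + 67*(-311))/(8*67) = -22080 - (-9 - 20837)/(8*67) = -22080 - (-20846)/(8*67) = -22080 - 1*(-10423/268) = -22080 + 10423/268 = -5907017/268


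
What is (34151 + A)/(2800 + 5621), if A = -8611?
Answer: 25540/8421 ≈ 3.0329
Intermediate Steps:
(34151 + A)/(2800 + 5621) = (34151 - 8611)/(2800 + 5621) = 25540/8421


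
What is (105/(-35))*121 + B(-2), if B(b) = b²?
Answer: -359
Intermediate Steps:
(105/(-35))*121 + B(-2) = (105/(-35))*121 + (-2)² = (105*(-1/35))*121 + 4 = -3*121 + 4 = -363 + 4 = -359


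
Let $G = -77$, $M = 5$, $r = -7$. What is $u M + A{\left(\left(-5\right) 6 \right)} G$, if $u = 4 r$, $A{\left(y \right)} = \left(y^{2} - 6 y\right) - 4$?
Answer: $-82992$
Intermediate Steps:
$A{\left(y \right)} = -4 + y^{2} - 6 y$
$u = -28$ ($u = 4 \left(-7\right) = -28$)
$u M + A{\left(\left(-5\right) 6 \right)} G = \left(-28\right) 5 + \left(-4 + \left(\left(-5\right) 6\right)^{2} - 6 \left(\left(-5\right) 6\right)\right) \left(-77\right) = -140 + \left(-4 + \left(-30\right)^{2} - -180\right) \left(-77\right) = -140 + \left(-4 + 900 + 180\right) \left(-77\right) = -140 + 1076 \left(-77\right) = -140 - 82852 = -82992$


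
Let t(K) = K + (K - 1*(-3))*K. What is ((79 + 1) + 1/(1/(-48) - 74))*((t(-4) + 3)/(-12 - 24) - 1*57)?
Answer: -48667880/10659 ≈ -4565.9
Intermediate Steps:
t(K) = K + K*(3 + K) (t(K) = K + (K + 3)*K = K + (3 + K)*K = K + K*(3 + K))
((79 + 1) + 1/(1/(-48) - 74))*((t(-4) + 3)/(-12 - 24) - 1*57) = ((79 + 1) + 1/(1/(-48) - 74))*((-4*(4 - 4) + 3)/(-12 - 24) - 1*57) = (80 + 1/(-1/48 - 74))*((-4*0 + 3)/(-36) - 57) = (80 + 1/(-3553/48))*((0 + 3)*(-1/36) - 57) = (80 - 48/3553)*(3*(-1/36) - 57) = 284192*(-1/12 - 57)/3553 = (284192/3553)*(-685/12) = -48667880/10659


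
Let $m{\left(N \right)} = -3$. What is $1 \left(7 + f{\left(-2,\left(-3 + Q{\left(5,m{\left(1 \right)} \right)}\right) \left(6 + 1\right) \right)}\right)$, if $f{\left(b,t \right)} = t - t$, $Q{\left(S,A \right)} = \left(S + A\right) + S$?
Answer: $7$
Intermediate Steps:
$Q{\left(S,A \right)} = A + 2 S$ ($Q{\left(S,A \right)} = \left(A + S\right) + S = A + 2 S$)
$f{\left(b,t \right)} = 0$
$1 \left(7 + f{\left(-2,\left(-3 + Q{\left(5,m{\left(1 \right)} \right)}\right) \left(6 + 1\right) \right)}\right) = 1 \left(7 + 0\right) = 1 \cdot 7 = 7$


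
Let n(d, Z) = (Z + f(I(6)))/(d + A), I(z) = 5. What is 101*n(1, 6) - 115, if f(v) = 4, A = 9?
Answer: -14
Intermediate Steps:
n(d, Z) = (4 + Z)/(9 + d) (n(d, Z) = (Z + 4)/(d + 9) = (4 + Z)/(9 + d))
101*n(1, 6) - 115 = 101*((4 + 6)/(9 + 1)) - 115 = 101*(10/10) - 115 = 101*((⅒)*10) - 115 = 101*1 - 115 = 101 - 115 = -14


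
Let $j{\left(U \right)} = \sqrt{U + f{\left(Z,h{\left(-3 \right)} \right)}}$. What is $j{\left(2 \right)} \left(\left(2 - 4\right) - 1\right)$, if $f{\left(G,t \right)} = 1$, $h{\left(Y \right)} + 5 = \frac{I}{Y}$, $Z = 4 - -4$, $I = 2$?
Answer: $- 3 \sqrt{3} \approx -5.1962$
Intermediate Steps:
$Z = 8$ ($Z = 4 + 4 = 8$)
$h{\left(Y \right)} = -5 + \frac{2}{Y}$
$j{\left(U \right)} = \sqrt{1 + U}$ ($j{\left(U \right)} = \sqrt{U + 1} = \sqrt{1 + U}$)
$j{\left(2 \right)} \left(\left(2 - 4\right) - 1\right) = \sqrt{1 + 2} \left(\left(2 - 4\right) - 1\right) = \sqrt{3} \left(-2 - 1\right) = \sqrt{3} \left(-3\right) = - 3 \sqrt{3}$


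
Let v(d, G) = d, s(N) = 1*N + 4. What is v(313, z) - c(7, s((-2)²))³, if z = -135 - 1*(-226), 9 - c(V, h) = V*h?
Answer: 104136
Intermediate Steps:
s(N) = 4 + N (s(N) = N + 4 = 4 + N)
c(V, h) = 9 - V*h
z = 91 (z = -135 + 226 = 91)
v(313, z) - c(7, s((-2)²))³ = 313 - (9 - 1*7*(4 + (-2)²))³ = 313 - (9 - 1*7*(4 + 4))³ = 313 - (9 - 1*7*8)³ = 313 - (9 - 56)³ = 313 - 1*(-47)³ = 313 - 1*(-103823) = 313 + 103823 = 104136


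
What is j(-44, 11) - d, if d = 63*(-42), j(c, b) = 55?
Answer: 2701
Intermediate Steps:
d = -2646
j(-44, 11) - d = 55 - 1*(-2646) = 55 + 2646 = 2701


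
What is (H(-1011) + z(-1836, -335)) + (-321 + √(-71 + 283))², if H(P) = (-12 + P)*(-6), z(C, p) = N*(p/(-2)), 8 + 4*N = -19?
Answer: 866083/8 - 1284*√53 ≈ 98913.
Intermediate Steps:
N = -27/4 (N = -2 + (¼)*(-19) = -2 - 19/4 = -27/4 ≈ -6.7500)
z(C, p) = 27*p/8 (z(C, p) = -27*p/(4*(-2)) = -27*p*(-1)/(4*2) = -(-27)*p/8 = 27*p/8)
H(P) = 72 - 6*P
(H(-1011) + z(-1836, -335)) + (-321 + √(-71 + 283))² = ((72 - 6*(-1011)) + (27/8)*(-335)) + (-321 + √(-71 + 283))² = ((72 + 6066) - 9045/8) + (-321 + √212)² = (6138 - 9045/8) + (-321 + 2*√53)² = 40059/8 + (-321 + 2*√53)²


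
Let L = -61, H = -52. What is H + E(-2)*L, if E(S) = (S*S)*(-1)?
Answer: 192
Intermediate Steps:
E(S) = -S² (E(S) = S²*(-1) = -S²)
H + E(-2)*L = -52 - 1*(-2)²*(-61) = -52 - 1*4*(-61) = -52 - 4*(-61) = -52 + 244 = 192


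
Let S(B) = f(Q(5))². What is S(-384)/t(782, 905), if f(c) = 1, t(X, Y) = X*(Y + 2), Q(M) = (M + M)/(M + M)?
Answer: 1/709274 ≈ 1.4099e-6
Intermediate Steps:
Q(M) = 1 (Q(M) = (2*M)/((2*M)) = (2*M)*(1/(2*M)) = 1)
t(X, Y) = X*(2 + Y)
S(B) = 1 (S(B) = 1² = 1)
S(-384)/t(782, 905) = 1/(782*(2 + 905)) = 1/(782*907) = 1/709274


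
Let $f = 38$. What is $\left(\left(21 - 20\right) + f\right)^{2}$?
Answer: $1521$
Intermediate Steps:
$\left(\left(21 - 20\right) + f\right)^{2} = \left(\left(21 - 20\right) + 38\right)^{2} = \left(1 + 38\right)^{2} = 39^{2} = 1521$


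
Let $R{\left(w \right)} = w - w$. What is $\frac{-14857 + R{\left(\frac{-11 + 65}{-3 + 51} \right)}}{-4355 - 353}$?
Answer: $\frac{14857}{4708} \approx 3.1557$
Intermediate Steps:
$R{\left(w \right)} = 0$
$\frac{-14857 + R{\left(\frac{-11 + 65}{-3 + 51} \right)}}{-4355 - 353} = \frac{-14857 + 0}{-4355 - 353} = - \frac{14857}{-4708} = \left(-14857\right) \left(- \frac{1}{4708}\right) = \frac{14857}{4708}$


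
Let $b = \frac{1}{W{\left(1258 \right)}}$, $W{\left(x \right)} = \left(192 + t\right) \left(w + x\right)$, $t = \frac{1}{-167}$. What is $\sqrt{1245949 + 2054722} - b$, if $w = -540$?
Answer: $- \frac{167}{23021234} + \sqrt{3300671} \approx 1816.8$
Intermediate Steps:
$t = - \frac{1}{167} \approx -0.005988$
$W{\left(x \right)} = - \frac{17314020}{167} + \frac{32063 x}{167}$ ($W{\left(x \right)} = \left(192 - \frac{1}{167}\right) \left(-540 + x\right) = \frac{32063 \left(-540 + x\right)}{167} = - \frac{17314020}{167} + \frac{32063 x}{167}$)
$b = \frac{167}{23021234}$ ($b = \frac{1}{- \frac{17314020}{167} + \frac{32063}{167} \cdot 1258} = \frac{1}{- \frac{17314020}{167} + \frac{40335254}{167}} = \frac{1}{\frac{23021234}{167}} = \frac{167}{23021234} \approx 7.2542 \cdot 10^{-6}$)
$\sqrt{1245949 + 2054722} - b = \sqrt{1245949 + 2054722} - \frac{167}{23021234} = \sqrt{3300671} - \frac{167}{23021234} = - \frac{167}{23021234} + \sqrt{3300671}$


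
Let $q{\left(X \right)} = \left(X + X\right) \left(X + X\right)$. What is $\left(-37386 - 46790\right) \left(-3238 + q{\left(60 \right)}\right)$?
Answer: $-939572512$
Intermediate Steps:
$q{\left(X \right)} = 4 X^{2}$ ($q{\left(X \right)} = 2 X 2 X = 4 X^{2}$)
$\left(-37386 - 46790\right) \left(-3238 + q{\left(60 \right)}\right) = \left(-37386 - 46790\right) \left(-3238 + 4 \cdot 60^{2}\right) = - 84176 \left(-3238 + 4 \cdot 3600\right) = - 84176 \left(-3238 + 14400\right) = \left(-84176\right) 11162 = -939572512$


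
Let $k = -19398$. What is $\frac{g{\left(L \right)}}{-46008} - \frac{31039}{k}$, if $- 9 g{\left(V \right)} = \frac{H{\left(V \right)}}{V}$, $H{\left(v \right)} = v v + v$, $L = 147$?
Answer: $\frac{267817744}{167336847} \approx 1.6005$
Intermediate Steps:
$H{\left(v \right)} = v + v^{2}$ ($H{\left(v \right)} = v^{2} + v = v + v^{2}$)
$g{\left(V \right)} = - \frac{1}{9} - \frac{V}{9}$ ($g{\left(V \right)} = - \frac{V \left(1 + V\right) \frac{1}{V}}{9} = - \frac{1 + V}{9} = - \frac{1}{9} - \frac{V}{9}$)
$\frac{g{\left(L \right)}}{-46008} - \frac{31039}{k} = \frac{- \frac{1}{9} - \frac{49}{3}}{-46008} - \frac{31039}{-19398} = \left(- \frac{1}{9} - \frac{49}{3}\right) \left(- \frac{1}{46008}\right) - - \frac{31039}{19398} = \left(- \frac{148}{9}\right) \left(- \frac{1}{46008}\right) + \frac{31039}{19398} = \frac{37}{103518} + \frac{31039}{19398} = \frac{267817744}{167336847}$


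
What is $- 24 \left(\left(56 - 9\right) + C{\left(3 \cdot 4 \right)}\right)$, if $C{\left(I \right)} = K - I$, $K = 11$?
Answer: $-1104$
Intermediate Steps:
$C{\left(I \right)} = 11 - I$
$- 24 \left(\left(56 - 9\right) + C{\left(3 \cdot 4 \right)}\right) = - 24 \left(\left(56 - 9\right) + \left(11 - 3 \cdot 4\right)\right) = - 24 \left(47 + \left(11 - 12\right)\right) = - 24 \left(47 - 1\right) = \left(-24\right) 46 = -1104$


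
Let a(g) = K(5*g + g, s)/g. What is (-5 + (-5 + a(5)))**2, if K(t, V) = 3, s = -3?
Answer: 2209/25 ≈ 88.360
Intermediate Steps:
a(g) = 3/g
(-5 + (-5 + a(5)))**2 = (-5 + (-5 + 3/5))**2 = (-5 - 22/5)**2 = (-47/5)**2 = 2209/25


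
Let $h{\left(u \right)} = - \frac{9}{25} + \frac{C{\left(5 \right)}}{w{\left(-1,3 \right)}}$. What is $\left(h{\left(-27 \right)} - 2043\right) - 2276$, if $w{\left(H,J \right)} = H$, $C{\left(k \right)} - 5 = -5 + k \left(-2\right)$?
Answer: $- \frac{107734}{25} \approx -4309.4$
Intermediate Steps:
$C{\left(k \right)} = - 2 k$ ($C{\left(k \right)} = 5 + \left(-5 + k \left(-2\right)\right) = 5 - \left(5 + 2 k\right) = - 2 k$)
$h{\left(u \right)} = \frac{241}{25}$ ($h{\left(u \right)} = - \frac{9}{25} + \frac{\left(-2\right) 5}{-1} = \left(-9\right) \frac{1}{25} - -10 = - \frac{9}{25} + 10 = \frac{241}{25}$)
$\left(h{\left(-27 \right)} - 2043\right) - 2276 = \left(\frac{241}{25} - 2043\right) - 2276 = - \frac{50834}{25} - 2276 = - \frac{107734}{25}$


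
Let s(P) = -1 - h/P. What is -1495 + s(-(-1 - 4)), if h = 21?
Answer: -7501/5 ≈ -1500.2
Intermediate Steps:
s(P) = -1 - 21/P
-1495 + s(-(-1 - 4)) = -1495 + (-21 - (-1)*(-1 - 4))/((-(-1 - 4))) = -1495 + (-21 - (-1)*(-5))/((-1*(-5))) = -1495 + (-21 - 1*5)/5 = -1495 + (-21 - 5)/5 = -1495 + (⅕)*(-26) = -1495 - 26/5 = -7501/5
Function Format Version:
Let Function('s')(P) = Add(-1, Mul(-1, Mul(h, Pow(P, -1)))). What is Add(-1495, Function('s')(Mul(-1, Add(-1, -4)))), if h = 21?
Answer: Rational(-7501, 5) ≈ -1500.2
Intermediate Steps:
Function('s')(P) = Add(-1, Mul(-21, Pow(P, -1))) (Function('s')(P) = Add(-1, Mul(-1, Mul(21, Pow(P, -1)))) = Add(-1, Mul(-21, Pow(P, -1))))
Add(-1495, Function('s')(Mul(-1, Add(-1, -4)))) = Add(-1495, Mul(Pow(Mul(-1, Add(-1, -4)), -1), Add(-21, Mul(-1, Mul(-1, Add(-1, -4)))))) = Add(-1495, Mul(Pow(Mul(-1, -5), -1), Add(-21, Mul(-1, Mul(-1, -5))))) = Add(-1495, Mul(Pow(5, -1), Add(-21, Mul(-1, 5)))) = Add(-1495, Mul(Rational(1, 5), Add(-21, -5))) = Add(-1495, Mul(Rational(1, 5), -26)) = Add(-1495, Rational(-26, 5)) = Rational(-7501, 5)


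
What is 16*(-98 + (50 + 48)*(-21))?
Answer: -34496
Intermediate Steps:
16*(-98 + (50 + 48)*(-21)) = 16*(-98 + 98*(-21)) = 16*(-98 - 2058) = 16*(-2156) = -34496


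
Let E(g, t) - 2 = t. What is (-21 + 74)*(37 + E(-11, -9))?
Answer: 1590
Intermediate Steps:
E(g, t) = 2 + t
(-21 + 74)*(37 + E(-11, -9)) = (-21 + 74)*(37 + (2 - 9)) = 53*(37 - 7) = 53*30 = 1590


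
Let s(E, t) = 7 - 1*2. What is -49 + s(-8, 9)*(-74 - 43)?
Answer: -634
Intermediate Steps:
s(E, t) = 5 (s(E, t) = 7 - 2 = 5)
-49 + s(-8, 9)*(-74 - 43) = -49 + 5*(-74 - 43) = -49 + 5*(-117) = -49 - 585 = -634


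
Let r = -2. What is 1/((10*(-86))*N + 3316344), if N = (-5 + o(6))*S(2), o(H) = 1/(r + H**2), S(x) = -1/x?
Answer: 17/56341513 ≈ 3.0173e-7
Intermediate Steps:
o(H) = 1/(-2 + H**2)
N = 169/68 (N = (-5 + 1/(-2 + 6**2))*(-1/2) = (-5 + 1/(-2 + 36))*(-1*1/2) = (-5 + 1/34)*(-1/2) = -169/34*(-1/2) = 169/68 ≈ 2.4853)
1/((10*(-86))*N + 3316344) = 1/((10*(-86))*(169/68) + 3316344) = 1/(-860*169/68 + 3316344) = 1/(-36335/17 + 3316344) = 1/(56341513/17) = 17/56341513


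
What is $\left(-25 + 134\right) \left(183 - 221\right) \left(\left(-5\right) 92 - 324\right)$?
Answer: $3247328$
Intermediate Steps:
$\left(-25 + 134\right) \left(183 - 221\right) \left(\left(-5\right) 92 - 324\right) = 109 \left(-38\right) \left(-460 - 324\right) = \left(-4142\right) \left(-784\right) = 3247328$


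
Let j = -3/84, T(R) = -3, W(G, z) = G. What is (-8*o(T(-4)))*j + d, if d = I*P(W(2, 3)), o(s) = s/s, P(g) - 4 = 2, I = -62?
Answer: -2602/7 ≈ -371.71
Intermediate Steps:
P(g) = 6 (P(g) = 4 + 2 = 6)
o(s) = 1
j = -1/28 (j = -3*1/84 = -1/28 ≈ -0.035714)
d = -372 (d = -62*6 = -372)
(-8*o(T(-4)))*j + d = -8*1*(-1/28) - 372 = -8*(-1/28) - 372 = 2/7 - 372 = -2602/7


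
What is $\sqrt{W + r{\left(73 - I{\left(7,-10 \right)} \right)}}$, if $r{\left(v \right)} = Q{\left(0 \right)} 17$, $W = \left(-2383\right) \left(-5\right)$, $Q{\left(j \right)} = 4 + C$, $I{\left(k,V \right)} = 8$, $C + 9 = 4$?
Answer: $3 \sqrt{1322} \approx 109.08$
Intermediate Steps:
$C = -5$ ($C = -9 + 4 = -5$)
$Q{\left(j \right)} = -1$ ($Q{\left(j \right)} = 4 - 5 = -1$)
$W = 11915$
$r{\left(v \right)} = -17$ ($r{\left(v \right)} = \left(-1\right) 17 = -17$)
$\sqrt{W + r{\left(73 - I{\left(7,-10 \right)} \right)}} = \sqrt{11915 - 17} = \sqrt{11898} = 3 \sqrt{1322}$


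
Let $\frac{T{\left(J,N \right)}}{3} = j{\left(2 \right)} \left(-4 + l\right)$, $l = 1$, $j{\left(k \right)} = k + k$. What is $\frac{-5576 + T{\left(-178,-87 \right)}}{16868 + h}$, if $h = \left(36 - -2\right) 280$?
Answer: $- \frac{61}{299} \approx -0.20401$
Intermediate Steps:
$j{\left(k \right)} = 2 k$
$T{\left(J,N \right)} = -36$ ($T{\left(J,N \right)} = 3 \cdot 2 \cdot 2 \left(-4 + 1\right) = 3 \cdot 4 \left(-3\right) = 3 \left(-12\right) = -36$)
$h = 10640$ ($h = \left(36 + 2\right) 280 = 38 \cdot 280 = 10640$)
$\frac{-5576 + T{\left(-178,-87 \right)}}{16868 + h} = \frac{-5576 - 36}{16868 + 10640} = - \frac{5612}{27508} = \left(-5612\right) \frac{1}{27508} = - \frac{61}{299}$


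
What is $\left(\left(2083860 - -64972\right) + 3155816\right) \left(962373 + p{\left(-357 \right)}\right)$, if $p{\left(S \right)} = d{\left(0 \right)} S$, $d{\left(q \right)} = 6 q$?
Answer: $5105050009704$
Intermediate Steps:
$p{\left(S \right)} = 0$ ($p{\left(S \right)} = 6 \cdot 0 S = 0 S = 0$)
$\left(\left(2083860 - -64972\right) + 3155816\right) \left(962373 + p{\left(-357 \right)}\right) = \left(\left(2083860 - -64972\right) + 3155816\right) \left(962373 + 0\right) = \left(\left(2083860 + 64972\right) + 3155816\right) 962373 = \left(2148832 + 3155816\right) 962373 = 5304648 \cdot 962373 = 5105050009704$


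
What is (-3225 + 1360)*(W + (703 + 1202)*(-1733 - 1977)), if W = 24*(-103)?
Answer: 13185591030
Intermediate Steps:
W = -2472
(-3225 + 1360)*(W + (703 + 1202)*(-1733 - 1977)) = (-3225 + 1360)*(-2472 + (703 + 1202)*(-1733 - 1977)) = -1865*(-2472 + 1905*(-3710)) = -1865*(-2472 - 7067550) = -1865*(-7070022) = 13185591030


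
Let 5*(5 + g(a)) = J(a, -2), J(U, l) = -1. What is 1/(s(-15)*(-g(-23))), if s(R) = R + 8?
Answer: -5/182 ≈ -0.027473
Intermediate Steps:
s(R) = 8 + R
g(a) = -26/5 (g(a) = -5 + (1/5)*(-1) = -5 - 1/5 = -26/5)
1/(s(-15)*(-g(-23))) = 1/((8 - 15)*(-1*(-26/5))) = 1/(-7*26/5) = 1/(-182/5) = -5/182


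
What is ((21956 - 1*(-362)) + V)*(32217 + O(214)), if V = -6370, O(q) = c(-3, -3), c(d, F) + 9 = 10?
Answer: 513812664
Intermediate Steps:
c(d, F) = 1 (c(d, F) = -9 + 10 = 1)
O(q) = 1
((21956 - 1*(-362)) + V)*(32217 + O(214)) = ((21956 - 1*(-362)) - 6370)*(32217 + 1) = ((21956 + 362) - 6370)*32218 = (22318 - 6370)*32218 = 15948*32218 = 513812664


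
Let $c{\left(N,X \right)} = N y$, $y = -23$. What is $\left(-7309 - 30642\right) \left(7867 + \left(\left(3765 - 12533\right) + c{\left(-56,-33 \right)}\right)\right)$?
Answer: $-14687037$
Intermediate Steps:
$c{\left(N,X \right)} = - 23 N$ ($c{\left(N,X \right)} = N \left(-23\right) = - 23 N$)
$\left(-7309 - 30642\right) \left(7867 + \left(\left(3765 - 12533\right) + c{\left(-56,-33 \right)}\right)\right) = \left(-7309 - 30642\right) \left(7867 + \left(\left(3765 - 12533\right) - -1288\right)\right) = - 37951 \left(7867 + \left(-8768 + 1288\right)\right) = - 37951 \left(7867 - 7480\right) = \left(-37951\right) 387 = -14687037$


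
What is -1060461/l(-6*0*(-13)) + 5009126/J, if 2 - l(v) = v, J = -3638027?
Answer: -3857995768699/7276054 ≈ -5.3023e+5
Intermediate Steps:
l(v) = 2 - v
-1060461/l(-6*0*(-13)) + 5009126/J = -1060461/(2 - (-6*0)*(-13)) + 5009126/(-3638027) = -1060461/(2 - 0*(-13)) + 5009126*(-1/3638027) = -1060461/(2 - 1*0) - 5009126/3638027 = -1060461/(2 + 0) - 5009126/3638027 = -1060461/2 - 5009126/3638027 = -3857995768699/7276054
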